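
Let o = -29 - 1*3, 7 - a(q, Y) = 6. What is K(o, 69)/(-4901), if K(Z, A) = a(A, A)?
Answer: -1/4901 ≈ -0.00020404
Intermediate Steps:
a(q, Y) = 1 (a(q, Y) = 7 - 1*6 = 7 - 6 = 1)
o = -32 (o = -29 - 3 = -32)
K(Z, A) = 1
K(o, 69)/(-4901) = 1/(-4901) = 1*(-1/4901) = -1/4901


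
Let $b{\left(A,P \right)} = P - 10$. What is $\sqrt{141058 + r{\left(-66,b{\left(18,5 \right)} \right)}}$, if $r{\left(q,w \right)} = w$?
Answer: $\sqrt{141053} \approx 375.57$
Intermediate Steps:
$b{\left(A,P \right)} = -10 + P$ ($b{\left(A,P \right)} = P - 10 = -10 + P$)
$\sqrt{141058 + r{\left(-66,b{\left(18,5 \right)} \right)}} = \sqrt{141058 + \left(-10 + 5\right)} = \sqrt{141058 - 5} = \sqrt{141053}$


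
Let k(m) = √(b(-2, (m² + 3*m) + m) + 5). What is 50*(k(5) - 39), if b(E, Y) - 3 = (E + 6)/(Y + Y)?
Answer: -1950 + 10*√1810/3 ≈ -1808.2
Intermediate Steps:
b(E, Y) = 3 + (6 + E)/(2*Y) (b(E, Y) = 3 + (E + 6)/(Y + Y) = 3 + (6 + E)/((2*Y)) = 3 + (6 + E)*(1/(2*Y)) = 3 + (6 + E)/(2*Y))
k(m) = √(5 + (4 + 6*m² + 24*m)/(2*(m² + 4*m))) (k(m) = √((6 - 2 + 6*((m² + 3*m) + m))/(2*((m² + 3*m) + m)) + 5) = √((6 - 2 + 6*(m² + 4*m))/(2*(m² + 4*m)) + 5) = √((6 - 2 + (6*m² + 24*m))/(2*(m² + 4*m)) + 5) = √((4 + 6*m² + 24*m)/(2*(m² + 4*m)) + 5) = √(5 + (4 + 6*m² + 24*m)/(2*(m² + 4*m))))
50*(k(5) - 39) = 50*(√(8 + 2/(5*(4 + 5))) - 39) = 50*(√(8 + 2*(⅕)/9) - 39) = 50*(√(8 + 2*(⅕)*(⅑)) - 39) = 50*(√(8 + 2/45) - 39) = 50*(√(362/45) - 39) = 50*(√1810/15 - 39) = 50*(-39 + √1810/15) = -1950 + 10*√1810/3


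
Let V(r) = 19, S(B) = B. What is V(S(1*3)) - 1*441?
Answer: -422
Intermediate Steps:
V(S(1*3)) - 1*441 = 19 - 1*441 = 19 - 441 = -422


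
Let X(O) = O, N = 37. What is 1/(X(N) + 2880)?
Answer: 1/2917 ≈ 0.00034282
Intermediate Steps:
1/(X(N) + 2880) = 1/(37 + 2880) = 1/2917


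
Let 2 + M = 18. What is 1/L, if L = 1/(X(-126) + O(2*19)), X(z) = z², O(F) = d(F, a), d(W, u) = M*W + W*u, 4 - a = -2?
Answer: 16712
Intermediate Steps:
M = 16 (M = -2 + 18 = 16)
a = 6 (a = 4 - 1*(-2) = 4 + 2 = 6)
d(W, u) = 16*W + W*u
O(F) = 22*F (O(F) = F*(16 + 6) = F*22 = 22*F)
L = 1/16712 (L = 1/((-126)² + 22*(2*19)) = 1/(15876 + 22*38) = 1/(15876 + 836) = 1/16712 ≈ 5.9837e-5)
1/L = 1/(1/16712) = 16712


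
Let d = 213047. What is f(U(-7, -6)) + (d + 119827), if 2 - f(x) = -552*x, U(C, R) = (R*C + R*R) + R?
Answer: 372620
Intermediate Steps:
U(C, R) = R + R² + C*R (U(C, R) = (C*R + R²) + R = (R² + C*R) + R = R + R² + C*R)
f(x) = 2 + 552*x (f(x) = 2 - (-552)*x = 2 + 552*x)
f(U(-7, -6)) + (d + 119827) = (2 + 552*(-6*(1 - 7 - 6))) + (213047 + 119827) = (2 + 552*(-6*(-12))) + 332874 = (2 + 552*72) + 332874 = (2 + 39744) + 332874 = 39746 + 332874 = 372620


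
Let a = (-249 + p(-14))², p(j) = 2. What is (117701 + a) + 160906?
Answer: 339616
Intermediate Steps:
a = 61009 (a = (-249 + 2)² = (-247)² = 61009)
(117701 + a) + 160906 = (117701 + 61009) + 160906 = 178710 + 160906 = 339616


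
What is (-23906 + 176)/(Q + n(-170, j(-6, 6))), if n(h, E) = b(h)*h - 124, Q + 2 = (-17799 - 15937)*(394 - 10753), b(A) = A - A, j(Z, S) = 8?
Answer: -3955/58245183 ≈ -6.7903e-5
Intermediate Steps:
b(A) = 0
Q = 349471222 (Q = -2 + (-17799 - 15937)*(394 - 10753) = -2 - 33736*(-10359) = -2 + 349471224 = 349471222)
n(h, E) = -124 (n(h, E) = 0*h - 124 = 0 - 124 = -124)
(-23906 + 176)/(Q + n(-170, j(-6, 6))) = (-23906 + 176)/(349471222 - 124) = -23730/349471098 = -23730*1/349471098 = -3955/58245183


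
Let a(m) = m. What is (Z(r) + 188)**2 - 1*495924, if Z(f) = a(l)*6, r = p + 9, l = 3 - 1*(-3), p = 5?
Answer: -445748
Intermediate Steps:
l = 6 (l = 3 + 3 = 6)
r = 14 (r = 5 + 9 = 14)
Z(f) = 36 (Z(f) = 6*6 = 36)
(Z(r) + 188)**2 - 1*495924 = (36 + 188)**2 - 1*495924 = 224**2 - 495924 = 50176 - 495924 = -445748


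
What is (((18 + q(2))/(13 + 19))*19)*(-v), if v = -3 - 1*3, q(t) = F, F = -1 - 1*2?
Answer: 855/16 ≈ 53.438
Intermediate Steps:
F = -3 (F = -1 - 2 = -3)
q(t) = -3
v = -6 (v = -3 - 3 = -6)
(((18 + q(2))/(13 + 19))*19)*(-v) = (((18 - 3)/(13 + 19))*19)*(-1*(-6)) = ((15/32)*19)*6 = (285/32)*6 = 855/16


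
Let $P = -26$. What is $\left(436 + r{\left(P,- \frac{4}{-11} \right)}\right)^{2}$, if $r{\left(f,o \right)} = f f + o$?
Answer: $\frac{149719696}{121} \approx 1.2374 \cdot 10^{6}$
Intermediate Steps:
$r{\left(f,o \right)} = o + f^{2}$ ($r{\left(f,o \right)} = f^{2} + o = o + f^{2}$)
$\left(436 + r{\left(P,- \frac{4}{-11} \right)}\right)^{2} = \left(436 + \left(- \frac{4}{-11} + \left(-26\right)^{2}\right)\right)^{2} = \left(436 + \left(\left(-4\right) \left(- \frac{1}{11}\right) + 676\right)\right)^{2} = \left(436 + \left(\frac{4}{11} + 676\right)\right)^{2} = \left(436 + \frac{7440}{11}\right)^{2} = \left(\frac{12236}{11}\right)^{2} = \frac{149719696}{121}$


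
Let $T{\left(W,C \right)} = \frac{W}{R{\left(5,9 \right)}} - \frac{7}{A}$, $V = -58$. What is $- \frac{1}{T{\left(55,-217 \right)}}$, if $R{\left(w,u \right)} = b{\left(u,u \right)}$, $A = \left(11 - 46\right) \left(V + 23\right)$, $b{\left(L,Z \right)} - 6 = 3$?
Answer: $- \frac{1575}{9616} \approx -0.16379$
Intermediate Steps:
$b{\left(L,Z \right)} = 9$ ($b{\left(L,Z \right)} = 6 + 3 = 9$)
$A = 1225$ ($A = \left(11 - 46\right) \left(-58 + 23\right) = \left(-35\right) \left(-35\right) = 1225$)
$R{\left(w,u \right)} = 9$
$T{\left(W,C \right)} = - \frac{1}{175} + \frac{W}{9}$ ($T{\left(W,C \right)} = \frac{W}{9} - \frac{7}{1225} = W \frac{1}{9} - \frac{1}{175} = \frac{W}{9} - \frac{1}{175} = - \frac{1}{175} + \frac{W}{9}$)
$- \frac{1}{T{\left(55,-217 \right)}} = - \frac{1}{- \frac{1}{175} + \frac{1}{9} \cdot 55} = - \frac{1}{- \frac{1}{175} + \frac{55}{9}} = - \frac{1}{\frac{9616}{1575}} = \left(-1\right) \frac{1575}{9616} = - \frac{1575}{9616}$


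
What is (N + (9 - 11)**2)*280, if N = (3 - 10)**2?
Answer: 14840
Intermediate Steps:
N = 49 (N = (-7)**2 = 49)
(N + (9 - 11)**2)*280 = (49 + (9 - 11)**2)*280 = (49 + (-2)**2)*280 = (49 + 4)*280 = 53*280 = 14840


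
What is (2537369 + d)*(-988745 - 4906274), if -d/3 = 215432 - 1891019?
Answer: -44590690068470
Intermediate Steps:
d = 5026761 (d = -3*(215432 - 1891019) = -3*(-1675587) = 5026761)
(2537369 + d)*(-988745 - 4906274) = (2537369 + 5026761)*(-988745 - 4906274) = 7564130*(-5895019) = -44590690068470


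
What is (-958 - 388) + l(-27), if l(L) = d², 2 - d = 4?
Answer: -1342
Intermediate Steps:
d = -2 (d = 2 - 1*4 = 2 - 4 = -2)
l(L) = 4 (l(L) = (-2)² = 4)
(-958 - 388) + l(-27) = (-958 - 388) + 4 = -1346 + 4 = -1342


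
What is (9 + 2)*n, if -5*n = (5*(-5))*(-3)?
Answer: -165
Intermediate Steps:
n = -15 (n = -5*(-5)*(-3)/5 = -(-5)*(-3) = -⅕*75 = -15)
(9 + 2)*n = (9 + 2)*(-15) = 11*(-15) = -165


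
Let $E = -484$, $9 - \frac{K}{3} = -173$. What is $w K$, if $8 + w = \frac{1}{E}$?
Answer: $- \frac{1057329}{242} \approx -4369.1$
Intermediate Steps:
$K = 546$ ($K = 27 - -519 = 27 + 519 = 546$)
$w = - \frac{3873}{484}$ ($w = -8 + \frac{1}{-484} = -8 - \frac{1}{484} = - \frac{3873}{484} \approx -8.0021$)
$w K = \left(- \frac{3873}{484}\right) 546 = - \frac{1057329}{242}$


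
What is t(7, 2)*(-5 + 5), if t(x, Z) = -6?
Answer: 0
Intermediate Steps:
t(7, 2)*(-5 + 5) = -6*(-5 + 5) = -6*0 = 0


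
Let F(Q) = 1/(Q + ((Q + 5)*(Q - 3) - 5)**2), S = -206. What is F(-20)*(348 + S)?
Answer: 71/57790 ≈ 0.0012286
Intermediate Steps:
F(Q) = 1/(Q + (-5 + (-3 + Q)*(5 + Q))**2) (F(Q) = 1/(Q + ((5 + Q)*(-3 + Q) - 5)**2) = 1/(Q + ((-3 + Q)*(5 + Q) - 5)**2) = 1/(Q + (-5 + (-3 + Q)*(5 + Q))**2))
F(-20)*(348 + S) = (348 - 206)/(-20 + (-20 + (-20)**2 + 2*(-20))**2) = 142/(-20 + (-20 + 400 - 40)**2) = 142/(-20 + 340**2) = 142/(-20 + 115600) = 142/115580 = (1/115580)*142 = 71/57790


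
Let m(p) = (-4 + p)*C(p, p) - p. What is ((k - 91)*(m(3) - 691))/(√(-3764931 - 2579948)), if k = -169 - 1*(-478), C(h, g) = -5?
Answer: 150202*I*√6344879/6344879 ≈ 59.63*I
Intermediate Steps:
k = 309 (k = -169 + 478 = 309)
m(p) = 20 - 6*p (m(p) = (-4 + p)*(-5) - p = (20 - 5*p) - p = 20 - 6*p)
((k - 91)*(m(3) - 691))/(√(-3764931 - 2579948)) = ((309 - 91)*((20 - 6*3) - 691))/(√(-3764931 - 2579948)) = (218*((20 - 18) - 691))/(√(-6344879)) = (218*(2 - 691))/((I*√6344879)) = (218*(-689))*(-I*√6344879/6344879) = -(-150202)*I*√6344879/6344879 = 150202*I*√6344879/6344879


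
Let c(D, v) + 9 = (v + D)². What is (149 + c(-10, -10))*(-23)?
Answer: -12420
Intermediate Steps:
c(D, v) = -9 + (D + v)² (c(D, v) = -9 + (v + D)² = -9 + (D + v)²)
(149 + c(-10, -10))*(-23) = (149 + (-9 + (-10 - 10)²))*(-23) = (149 + (-9 + (-20)²))*(-23) = (149 + (-9 + 400))*(-23) = (149 + 391)*(-23) = 540*(-23) = -12420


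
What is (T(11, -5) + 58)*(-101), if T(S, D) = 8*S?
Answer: -14746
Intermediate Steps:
(T(11, -5) + 58)*(-101) = (8*11 + 58)*(-101) = (88 + 58)*(-101) = 146*(-101) = -14746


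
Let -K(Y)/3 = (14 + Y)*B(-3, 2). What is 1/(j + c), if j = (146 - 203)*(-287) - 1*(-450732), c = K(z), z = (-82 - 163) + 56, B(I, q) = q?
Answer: 1/468141 ≈ 2.1361e-6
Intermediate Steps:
z = -189 (z = -245 + 56 = -189)
K(Y) = -84 - 6*Y (K(Y) = -3*(14 + Y)*2 = -3*(28 + 2*Y) = -84 - 6*Y)
c = 1050 (c = -84 - 6*(-189) = -84 + 1134 = 1050)
j = 467091 (j = -57*(-287) + 450732 = 16359 + 450732 = 467091)
1/(j + c) = 1/(467091 + 1050) = 1/468141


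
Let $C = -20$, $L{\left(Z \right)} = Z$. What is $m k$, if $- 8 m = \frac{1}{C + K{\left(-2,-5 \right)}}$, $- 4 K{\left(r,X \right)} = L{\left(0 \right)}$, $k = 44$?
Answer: $\frac{11}{40} \approx 0.275$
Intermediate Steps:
$K{\left(r,X \right)} = 0$ ($K{\left(r,X \right)} = \left(- \frac{1}{4}\right) 0 = 0$)
$m = \frac{1}{160}$ ($m = - \frac{1}{8 \left(-20 + 0\right)} = - \frac{1}{8 \left(-20\right)} = \left(- \frac{1}{8}\right) \left(- \frac{1}{20}\right) = \frac{1}{160} \approx 0.00625$)
$m k = \frac{1}{160} \cdot 44 = \frac{11}{40}$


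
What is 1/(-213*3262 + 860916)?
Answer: 1/166110 ≈ 6.0201e-6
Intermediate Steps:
1/(-213*3262 + 860916) = 1/(-694806 + 860916) = 1/166110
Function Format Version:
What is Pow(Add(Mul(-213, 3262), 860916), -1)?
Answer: Rational(1, 166110) ≈ 6.0201e-6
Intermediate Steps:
Pow(Add(Mul(-213, 3262), 860916), -1) = Pow(Add(-694806, 860916), -1) = Pow(166110, -1) = Rational(1, 166110)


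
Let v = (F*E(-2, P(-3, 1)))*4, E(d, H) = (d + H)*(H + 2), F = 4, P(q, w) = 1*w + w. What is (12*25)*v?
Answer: 0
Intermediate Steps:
P(q, w) = 2*w (P(q, w) = w + w = 2*w)
E(d, H) = (2 + H)*(H + d) (E(d, H) = (H + d)*(2 + H) = (2 + H)*(H + d))
v = 0 (v = (4*((2*1)² + 2*(2*1) + 2*(-2) + (2*1)*(-2)))*4 = (4*(2² + 2*2 - 4 + 2*(-2)))*4 = (4*(4 + 4 - 4 - 4))*4 = (4*0)*4 = 0*4 = 0)
(12*25)*v = (12*25)*0 = 300*0 = 0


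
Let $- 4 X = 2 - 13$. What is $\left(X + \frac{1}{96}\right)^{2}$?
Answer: $\frac{70225}{9216} \approx 7.6199$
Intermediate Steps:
$X = \frac{11}{4}$ ($X = - \frac{2 - 13}{4} = \left(- \frac{1}{4}\right) \left(-11\right) = \frac{11}{4} \approx 2.75$)
$\left(X + \frac{1}{96}\right)^{2} = \left(\frac{11}{4} + \frac{1}{96}\right)^{2} = \left(\frac{265}{96}\right)^{2} = \frac{70225}{9216}$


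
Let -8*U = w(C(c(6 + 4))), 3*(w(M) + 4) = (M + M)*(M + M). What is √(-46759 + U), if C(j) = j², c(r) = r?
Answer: I*√1743306/6 ≈ 220.06*I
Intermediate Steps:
w(M) = -4 + 4*M²/3 (w(M) = -4 + ((M + M)*(M + M))/3 = -4 + ((2*M)*(2*M))/3 = -4 + (4*M²)/3 = -4 + 4*M²/3)
U = -9997/6 (U = -(-4 + 4*((6 + 4)²)²/3)/8 = -(-4 + 4*(10²)²/3)/8 = -(-4 + (4/3)*100²)/8 = -(-4 + (4/3)*10000)/8 = -(-4 + 40000/3)/8 = -⅛*39988/3 = -9997/6 ≈ -1666.2)
√(-46759 + U) = √(-46759 - 9997/6) = √(-290551/6) = I*√1743306/6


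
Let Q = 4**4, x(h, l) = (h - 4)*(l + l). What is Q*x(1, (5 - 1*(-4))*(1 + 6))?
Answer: -96768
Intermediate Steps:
x(h, l) = 2*l*(-4 + h) (x(h, l) = (-4 + h)*(2*l) = 2*l*(-4 + h))
Q = 256
Q*x(1, (5 - 1*(-4))*(1 + 6)) = 256*(2*((5 - 1*(-4))*(1 + 6))*(-4 + 1)) = 256*(2*((5 + 4)*7)*(-3)) = 256*(2*(9*7)*(-3)) = 256*(2*63*(-3)) = 256*(-378) = -96768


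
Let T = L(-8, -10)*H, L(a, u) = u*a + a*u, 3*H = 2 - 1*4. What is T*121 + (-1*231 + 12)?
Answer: -39377/3 ≈ -13126.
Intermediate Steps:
H = -2/3 (H = (2 - 1*4)/3 = (2 - 4)/3 = (1/3)*(-2) = -2/3 ≈ -0.66667)
L(a, u) = 2*a*u (L(a, u) = a*u + a*u = 2*a*u)
T = -320/3 (T = (2*(-8)*(-10))*(-2/3) = 160*(-2/3) = -320/3 ≈ -106.67)
T*121 + (-1*231 + 12) = -320/3*121 + (-1*231 + 12) = -38720/3 + (-231 + 12) = -38720/3 - 219 = -39377/3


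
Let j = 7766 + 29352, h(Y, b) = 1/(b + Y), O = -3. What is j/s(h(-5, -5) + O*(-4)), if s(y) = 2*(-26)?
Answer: -18559/26 ≈ -713.81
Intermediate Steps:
h(Y, b) = 1/(Y + b)
s(y) = -52
j = 37118
j/s(h(-5, -5) + O*(-4)) = 37118/(-52) = 37118*(-1/52) = -18559/26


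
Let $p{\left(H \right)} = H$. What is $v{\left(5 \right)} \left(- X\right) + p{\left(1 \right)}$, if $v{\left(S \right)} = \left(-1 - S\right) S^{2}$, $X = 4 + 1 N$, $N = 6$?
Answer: $1501$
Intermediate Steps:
$X = 10$ ($X = 4 + 1 \cdot 6 = 4 + 6 = 10$)
$v{\left(S \right)} = S^{2} \left(-1 - S\right)$
$v{\left(5 \right)} \left(- X\right) + p{\left(1 \right)} = 5^{2} \left(-1 - 5\right) \left(\left(-1\right) 10\right) + 1 = 25 \left(-1 - 5\right) \left(-10\right) + 1 = 25 \left(-6\right) \left(-10\right) + 1 = \left(-150\right) \left(-10\right) + 1 = 1500 + 1 = 1501$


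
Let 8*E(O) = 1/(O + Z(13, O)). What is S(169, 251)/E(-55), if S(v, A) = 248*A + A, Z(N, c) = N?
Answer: -20999664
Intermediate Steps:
S(v, A) = 249*A
E(O) = 1/(8*(13 + O)) (E(O) = 1/(8*(O + 13)) = 1/(8*(13 + O)))
S(169, 251)/E(-55) = (249*251)/((1/(8*(13 - 55)))) = 62499/(((⅛)/(-42))) = 62499/(((⅛)*(-1/42))) = 62499/(-1/336) = 62499*(-336) = -20999664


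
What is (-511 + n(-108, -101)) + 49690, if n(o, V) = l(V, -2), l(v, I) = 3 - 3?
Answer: 49179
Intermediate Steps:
l(v, I) = 0
n(o, V) = 0
(-511 + n(-108, -101)) + 49690 = (-511 + 0) + 49690 = -511 + 49690 = 49179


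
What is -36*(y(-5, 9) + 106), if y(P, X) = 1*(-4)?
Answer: -3672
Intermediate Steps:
y(P, X) = -4
-36*(y(-5, 9) + 106) = -36*(-4 + 106) = -36*102 = -3672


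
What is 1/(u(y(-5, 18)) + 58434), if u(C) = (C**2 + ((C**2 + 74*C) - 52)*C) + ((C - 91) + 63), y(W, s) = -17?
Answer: 1/76035 ≈ 1.3152e-5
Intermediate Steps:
u(C) = -28 + C + C**2 + C*(-52 + C**2 + 74*C) (u(C) = (C**2 + (-52 + C**2 + 74*C)*C) + ((-91 + C) + 63) = (C**2 + C*(-52 + C**2 + 74*C)) + (-28 + C) = -28 + C + C**2 + C*(-52 + C**2 + 74*C))
1/(u(y(-5, 18)) + 58434) = 1/((-28 + (-17)**3 - 51*(-17) + 75*(-17)**2) + 58434) = 1/((-28 - 4913 + 867 + 75*289) + 58434) = 1/((-28 - 4913 + 867 + 21675) + 58434) = 1/(17601 + 58434) = 1/76035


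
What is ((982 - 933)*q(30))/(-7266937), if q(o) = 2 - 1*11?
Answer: 441/7266937 ≈ 6.0686e-5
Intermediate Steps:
q(o) = -9 (q(o) = 2 - 11 = -9)
((982 - 933)*q(30))/(-7266937) = ((982 - 933)*(-9))/(-7266937) = (49*(-9))*(-1/7266937) = -441*(-1/7266937) = 441/7266937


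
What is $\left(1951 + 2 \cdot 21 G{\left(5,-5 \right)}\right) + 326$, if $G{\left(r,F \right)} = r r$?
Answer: $3327$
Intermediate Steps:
$G{\left(r,F \right)} = r^{2}$
$\left(1951 + 2 \cdot 21 G{\left(5,-5 \right)}\right) + 326 = \left(1951 + 2 \cdot 21 \cdot 5^{2}\right) + 326 = \left(1951 + 42 \cdot 25\right) + 326 = \left(1951 + 1050\right) + 326 = 3001 + 326 = 3327$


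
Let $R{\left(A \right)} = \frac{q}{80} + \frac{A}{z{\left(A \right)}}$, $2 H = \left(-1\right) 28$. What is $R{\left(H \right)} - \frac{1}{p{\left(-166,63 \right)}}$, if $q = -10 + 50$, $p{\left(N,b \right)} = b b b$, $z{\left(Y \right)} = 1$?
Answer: $- \frac{6751271}{500094} \approx -13.5$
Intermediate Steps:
$p{\left(N,b \right)} = b^{3}$ ($p{\left(N,b \right)} = b^{2} b = b^{3}$)
$q = 40$
$H = -14$ ($H = \frac{\left(-1\right) 28}{2} = \frac{1}{2} \left(-28\right) = -14$)
$R{\left(A \right)} = \frac{1}{2} + A$ ($R{\left(A \right)} = \frac{40}{80} + \frac{A}{1} = 40 \cdot \frac{1}{80} + A 1 = \frac{1}{2} + A$)
$R{\left(H \right)} - \frac{1}{p{\left(-166,63 \right)}} = \left(\frac{1}{2} - 14\right) - \frac{1}{63^{3}} = - \frac{27}{2} - \frac{1}{250047} = - \frac{6751271}{500094}$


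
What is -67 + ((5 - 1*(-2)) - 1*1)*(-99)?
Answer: -661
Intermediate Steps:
-67 + ((5 - 1*(-2)) - 1*1)*(-99) = -67 + ((5 + 2) - 1)*(-99) = -67 + (7 - 1)*(-99) = -67 + 6*(-99) = -67 - 594 = -661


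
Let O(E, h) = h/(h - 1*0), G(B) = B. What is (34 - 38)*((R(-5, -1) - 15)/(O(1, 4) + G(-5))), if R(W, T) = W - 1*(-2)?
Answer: -18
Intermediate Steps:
R(W, T) = 2 + W (R(W, T) = W + 2 = 2 + W)
O(E, h) = 1 (O(E, h) = h/(h + 0) = h/h = 1)
(34 - 38)*((R(-5, -1) - 15)/(O(1, 4) + G(-5))) = (34 - 38)*(((2 - 5) - 15)/(1 - 5)) = -4*(-3 - 15)/(-4) = -(-72)*(-1)/4 = -4*9/2 = -18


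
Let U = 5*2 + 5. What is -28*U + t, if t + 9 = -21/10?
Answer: -4311/10 ≈ -431.10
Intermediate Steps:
U = 15 (U = 10 + 5 = 15)
t = -111/10 (t = -9 - 21/10 = -111/10 ≈ -11.100)
-28*U + t = -28*15 - 111/10 = -420 - 111/10 = -4311/10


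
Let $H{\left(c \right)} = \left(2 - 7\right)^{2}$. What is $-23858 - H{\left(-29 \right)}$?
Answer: $-23883$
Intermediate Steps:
$H{\left(c \right)} = 25$ ($H{\left(c \right)} = \left(-5\right)^{2} = 25$)
$-23858 - H{\left(-29 \right)} = -23858 - 25 = -23883$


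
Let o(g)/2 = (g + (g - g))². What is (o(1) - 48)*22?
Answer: -1012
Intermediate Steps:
o(g) = 2*g² (o(g) = 2*(g + (g - g))² = 2*(g + 0)² = 2*g²)
(o(1) - 48)*22 = (2*1² - 48)*22 = (2*1 - 48)*22 = (2 - 48)*22 = -46*22 = -1012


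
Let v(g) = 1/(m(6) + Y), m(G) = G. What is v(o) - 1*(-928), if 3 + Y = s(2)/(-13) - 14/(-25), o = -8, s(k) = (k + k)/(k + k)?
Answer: 1050821/1132 ≈ 928.29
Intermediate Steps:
s(k) = 1 (s(k) = (2*k)/((2*k)) = (2*k)*(1/(2*k)) = 1)
Y = -818/325 (Y = -3 + (1/(-13) - 14/(-25)) = -3 + (1*(-1/13) - 14*(-1/25)) = -3 + (-1/13 + 14/25) = -3 + 157/325 = -818/325 ≈ -2.5169)
v(g) = 325/1132 (v(g) = 1/(6 - 818/325) = 1/(1132/325) = 325/1132)
v(o) - 1*(-928) = 325/1132 - 1*(-928) = 325/1132 + 928 = 1050821/1132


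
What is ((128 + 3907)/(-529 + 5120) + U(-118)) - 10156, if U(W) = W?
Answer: -47163899/4591 ≈ -10273.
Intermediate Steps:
((128 + 3907)/(-529 + 5120) + U(-118)) - 10156 = ((128 + 3907)/(-529 + 5120) - 118) - 10156 = (4035/4591 - 118) - 10156 = -537703/4591 - 10156 = -47163899/4591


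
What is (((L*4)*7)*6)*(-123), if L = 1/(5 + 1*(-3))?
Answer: -10332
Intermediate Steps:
L = ½ (L = 1/(5 - 3) = 1/2 = ½ ≈ 0.50000)
(((L*4)*7)*6)*(-123) = ((((½)*4)*7)*6)*(-123) = ((2*7)*6)*(-123) = (14*6)*(-123) = 84*(-123) = -10332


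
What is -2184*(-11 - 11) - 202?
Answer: 47846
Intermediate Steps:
-2184*(-11 - 11) - 202 = -2184*(-22) - 202 = -364*(-132) - 202 = 48048 - 202 = 47846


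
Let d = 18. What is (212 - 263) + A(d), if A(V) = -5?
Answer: -56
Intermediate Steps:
(212 - 263) + A(d) = (212 - 263) - 5 = -51 - 5 = -56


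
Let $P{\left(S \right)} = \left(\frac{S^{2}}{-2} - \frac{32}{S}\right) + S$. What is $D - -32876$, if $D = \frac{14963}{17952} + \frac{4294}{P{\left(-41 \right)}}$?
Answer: $\frac{249226243939}{7581728} \approx 32872.0$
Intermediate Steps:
$P{\left(S \right)} = S - \frac{32}{S} - \frac{S^{2}}{2}$ ($P{\left(S \right)} = \left(S^{2} \left(- \frac{1}{2}\right) - \frac{32}{S}\right) + S = \left(- \frac{S^{2}}{2} - \frac{32}{S}\right) + S = \left(- \frac{32}{S} - \frac{S^{2}}{2}\right) + S = S - \frac{32}{S} - \frac{S^{2}}{2}$)
$D = - \frac{30645789}{7581728}$ ($D = \frac{14963}{17952} + \frac{4294}{-41 - \frac{32}{-41} - \frac{\left(-41\right)^{2}}{2}} = 14963 \cdot \frac{1}{17952} + \frac{4294}{-41 - - \frac{32}{41} - \frac{1681}{2}} = \frac{14963}{17952} + \frac{4294}{-41 + \frac{32}{41} - \frac{1681}{2}} = \frac{14963}{17952} + \frac{4294}{- \frac{72219}{82}} = \frac{14963}{17952} + 4294 \left(- \frac{82}{72219}\right) = \frac{14963}{17952} - \frac{18532}{3801} = - \frac{30645789}{7581728} \approx -4.0421$)
$D - -32876 = - \frac{30645789}{7581728} - -32876 = - \frac{30645789}{7581728} + 32876 = \frac{249226243939}{7581728}$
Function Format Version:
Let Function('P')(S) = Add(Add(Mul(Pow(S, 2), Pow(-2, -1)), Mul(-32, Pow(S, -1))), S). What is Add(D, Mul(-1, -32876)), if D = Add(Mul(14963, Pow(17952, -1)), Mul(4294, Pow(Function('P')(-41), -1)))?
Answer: Rational(249226243939, 7581728) ≈ 32872.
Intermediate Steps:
Function('P')(S) = Add(S, Mul(-32, Pow(S, -1)), Mul(Rational(-1, 2), Pow(S, 2))) (Function('P')(S) = Add(Add(Mul(Pow(S, 2), Rational(-1, 2)), Mul(-32, Pow(S, -1))), S) = Add(Add(Mul(Rational(-1, 2), Pow(S, 2)), Mul(-32, Pow(S, -1))), S) = Add(Add(Mul(-32, Pow(S, -1)), Mul(Rational(-1, 2), Pow(S, 2))), S) = Add(S, Mul(-32, Pow(S, -1)), Mul(Rational(-1, 2), Pow(S, 2))))
D = Rational(-30645789, 7581728) (D = Add(Mul(14963, Pow(17952, -1)), Mul(4294, Pow(Add(-41, Mul(-32, Pow(-41, -1)), Mul(Rational(-1, 2), Pow(-41, 2))), -1))) = Add(Mul(14963, Rational(1, 17952)), Mul(4294, Pow(Add(-41, Mul(-32, Rational(-1, 41)), Mul(Rational(-1, 2), 1681)), -1))) = Add(Rational(14963, 17952), Mul(4294, Pow(Add(-41, Rational(32, 41), Rational(-1681, 2)), -1))) = Add(Rational(14963, 17952), Mul(4294, Pow(Rational(-72219, 82), -1))) = Add(Rational(14963, 17952), Mul(4294, Rational(-82, 72219))) = Add(Rational(14963, 17952), Rational(-18532, 3801)) = Rational(-30645789, 7581728) ≈ -4.0421)
Add(D, Mul(-1, -32876)) = Add(Rational(-30645789, 7581728), Mul(-1, -32876)) = Add(Rational(-30645789, 7581728), 32876) = Rational(249226243939, 7581728)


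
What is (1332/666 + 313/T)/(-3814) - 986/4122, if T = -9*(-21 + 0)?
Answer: -39644581/165073734 ≈ -0.24016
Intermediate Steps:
T = 189 (T = -9*(-21) = 189)
(1332/666 + 313/T)/(-3814) - 986/4122 = (1332/666 + 313/189)/(-3814) - 986/4122 = (1332*(1/666) + 313*(1/189))*(-1/3814) - 986*1/4122 = (2 + 313/189)*(-1/3814) - 493/2061 = (691/189)*(-1/3814) - 493/2061 = -691/720846 - 493/2061 = -39644581/165073734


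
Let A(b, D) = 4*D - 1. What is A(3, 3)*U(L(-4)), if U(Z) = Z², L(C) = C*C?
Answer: 2816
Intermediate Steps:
L(C) = C²
A(b, D) = -1 + 4*D
A(3, 3)*U(L(-4)) = (-1 + 4*3)*((-4)²)² = (-1 + 12)*16² = 11*256 = 2816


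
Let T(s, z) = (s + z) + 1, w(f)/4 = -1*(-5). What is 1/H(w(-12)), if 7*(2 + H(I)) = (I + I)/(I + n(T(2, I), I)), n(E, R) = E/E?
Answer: -147/254 ≈ -0.57874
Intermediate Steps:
w(f) = 20 (w(f) = 4*(-1*(-5)) = 4*5 = 20)
T(s, z) = 1 + s + z
n(E, R) = 1
H(I) = -2 + 2*I/(7*(1 + I)) (H(I) = -2 + ((I + I)/(I + 1))/7 = -2 + ((2*I)/(1 + I))/7 = -2 + (2*I/(1 + I))/7 = -2 + 2*I/(7*(1 + I)))
1/H(w(-12)) = 1/(2*(-7 - 6*20)/(7*(1 + 20))) = 1/((2/7)*(-7 - 120)/21) = 1/((2/7)*(1/21)*(-127)) = 1/(-254/147) = -147/254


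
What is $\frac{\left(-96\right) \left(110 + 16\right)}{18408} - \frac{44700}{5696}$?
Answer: $- \frac{9288921}{1092208} \approx -8.5047$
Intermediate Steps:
$\frac{\left(-96\right) \left(110 + 16\right)}{18408} - \frac{44700}{5696} = \left(-96\right) 126 \cdot \frac{1}{18408} - \frac{11175}{1424} = \left(-12096\right) \frac{1}{18408} - \frac{11175}{1424} = - \frac{504}{767} - \frac{11175}{1424} = - \frac{9288921}{1092208}$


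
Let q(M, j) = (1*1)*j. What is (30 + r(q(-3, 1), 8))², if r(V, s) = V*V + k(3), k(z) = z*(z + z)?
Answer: 2401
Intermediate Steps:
k(z) = 2*z² (k(z) = z*(2*z) = 2*z²)
q(M, j) = j (q(M, j) = 1*j = j)
r(V, s) = 18 + V² (r(V, s) = V*V + 2*3² = V² + 2*9 = V² + 18 = 18 + V²)
(30 + r(q(-3, 1), 8))² = (30 + (18 + 1²))² = (30 + (18 + 1))² = (30 + 19)² = 49² = 2401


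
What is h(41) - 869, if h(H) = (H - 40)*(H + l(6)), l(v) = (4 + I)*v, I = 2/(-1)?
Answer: -816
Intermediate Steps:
I = -2 (I = 2*(-1) = -2)
l(v) = 2*v (l(v) = (4 - 2)*v = 2*v)
h(H) = (-40 + H)*(12 + H) (h(H) = (H - 40)*(H + 2*6) = (-40 + H)*(H + 12) = (-40 + H)*(12 + H))
h(41) - 869 = (-480 + 41**2 - 28*41) - 869 = (-480 + 1681 - 1148) - 869 = 53 - 869 = -816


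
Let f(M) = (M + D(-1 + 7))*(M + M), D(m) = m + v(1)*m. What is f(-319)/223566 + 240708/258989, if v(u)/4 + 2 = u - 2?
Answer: 8387828057/4135795341 ≈ 2.0281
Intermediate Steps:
v(u) = -16 + 4*u (v(u) = -8 + 4*(u - 2) = -8 + 4*(-2 + u) = -8 + (-8 + 4*u) = -16 + 4*u)
D(m) = -11*m (D(m) = m + (-16 + 4*1)*m = m + (-16 + 4)*m = m - 12*m = -11*m)
f(M) = 2*M*(-66 + M) (f(M) = (M - 11*(-1 + 7))*(M + M) = (M - 11*6)*(2*M) = (M - 66)*(2*M) = (-66 + M)*(2*M) = 2*M*(-66 + M))
f(-319)/223566 + 240708/258989 = (2*(-319)*(-66 - 319))/223566 + 240708/258989 = (2*(-319)*(-385))*(1/223566) + 240708*(1/258989) = 245630*(1/223566) + 240708/258989 = 17545/15969 + 240708/258989 = 8387828057/4135795341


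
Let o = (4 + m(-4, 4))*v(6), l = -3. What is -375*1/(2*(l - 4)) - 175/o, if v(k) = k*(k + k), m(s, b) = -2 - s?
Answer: 79775/3024 ≈ 26.381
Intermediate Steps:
v(k) = 2*k² (v(k) = k*(2*k) = 2*k²)
o = 432 (o = (4 + (-2 - 1*(-4)))*(2*6²) = (4 + (-2 + 4))*(2*36) = (4 + 2)*72 = 6*72 = 432)
-375*1/(2*(l - 4)) - 175/o = -375*1/(2*(-3 - 4)) - 175/432 = -375/((-7*2)) - 175*1/432 = -375/(-14) - 175/432 = -375*(-1/14) - 175/432 = 375/14 - 175/432 = 79775/3024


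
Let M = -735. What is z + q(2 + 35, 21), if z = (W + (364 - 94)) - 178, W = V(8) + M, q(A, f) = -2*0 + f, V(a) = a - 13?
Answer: -627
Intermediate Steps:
V(a) = -13 + a
q(A, f) = f (q(A, f) = 0 + f = f)
W = -740 (W = (-13 + 8) - 735 = -5 - 735 = -740)
z = -648 (z = (-740 + (364 - 94)) - 178 = (-740 + 270) - 178 = -470 - 178 = -648)
z + q(2 + 35, 21) = -648 + 21 = -627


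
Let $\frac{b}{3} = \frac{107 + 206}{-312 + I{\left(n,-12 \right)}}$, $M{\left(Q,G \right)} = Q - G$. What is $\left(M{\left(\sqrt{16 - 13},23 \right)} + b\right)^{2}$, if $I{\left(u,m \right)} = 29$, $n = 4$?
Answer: $\frac{55712971}{80089} - \frac{14896 \sqrt{3}}{283} \approx 604.47$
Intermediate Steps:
$b = - \frac{939}{283}$ ($b = 3 \frac{107 + 206}{-312 + 29} = 3 \frac{313}{-283} = 3 \cdot 313 \left(- \frac{1}{283}\right) = 3 \left(- \frac{313}{283}\right) = - \frac{939}{283} \approx -3.318$)
$\left(M{\left(\sqrt{16 - 13},23 \right)} + b\right)^{2} = \left(\left(\sqrt{16 - 13} - 23\right) - \frac{939}{283}\right)^{2} = \left(\left(\sqrt{3} - 23\right) - \frac{939}{283}\right)^{2} = \left(\left(-23 + \sqrt{3}\right) - \frac{939}{283}\right)^{2} = \left(- \frac{7448}{283} + \sqrt{3}\right)^{2}$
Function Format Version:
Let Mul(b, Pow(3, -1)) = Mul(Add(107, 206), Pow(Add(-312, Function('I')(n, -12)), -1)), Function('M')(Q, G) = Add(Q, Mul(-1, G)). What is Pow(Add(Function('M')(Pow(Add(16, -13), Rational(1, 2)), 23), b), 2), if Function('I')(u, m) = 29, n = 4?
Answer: Add(Rational(55712971, 80089), Mul(Rational(-14896, 283), Pow(3, Rational(1, 2)))) ≈ 604.47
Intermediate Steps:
b = Rational(-939, 283) (b = Mul(3, Mul(Add(107, 206), Pow(Add(-312, 29), -1))) = Mul(3, Mul(313, Pow(-283, -1))) = Mul(3, Mul(313, Rational(-1, 283))) = Mul(3, Rational(-313, 283)) = Rational(-939, 283) ≈ -3.3180)
Pow(Add(Function('M')(Pow(Add(16, -13), Rational(1, 2)), 23), b), 2) = Pow(Add(Add(Pow(Add(16, -13), Rational(1, 2)), Mul(-1, 23)), Rational(-939, 283)), 2) = Pow(Add(Add(Pow(3, Rational(1, 2)), -23), Rational(-939, 283)), 2) = Pow(Add(Add(-23, Pow(3, Rational(1, 2))), Rational(-939, 283)), 2) = Pow(Add(Rational(-7448, 283), Pow(3, Rational(1, 2))), 2)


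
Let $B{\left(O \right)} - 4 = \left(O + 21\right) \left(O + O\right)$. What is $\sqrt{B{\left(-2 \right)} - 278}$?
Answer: $5 i \sqrt{14} \approx 18.708 i$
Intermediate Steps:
$B{\left(O \right)} = 4 + 2 O \left(21 + O\right)$ ($B{\left(O \right)} = 4 + \left(O + 21\right) \left(O + O\right) = 4 + \left(21 + O\right) 2 O = 4 + 2 O \left(21 + O\right)$)
$\sqrt{B{\left(-2 \right)} - 278} = \sqrt{\left(4 + 2 \left(-2\right)^{2} + 42 \left(-2\right)\right) - 278} = \sqrt{\left(4 + 2 \cdot 4 - 84\right) - 278} = \sqrt{\left(4 + 8 - 84\right) - 278} = \sqrt{-72 - 278} = \sqrt{-350} = 5 i \sqrt{14}$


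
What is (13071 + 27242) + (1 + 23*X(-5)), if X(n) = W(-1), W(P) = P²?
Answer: 40337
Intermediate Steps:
X(n) = 1 (X(n) = (-1)² = 1)
(13071 + 27242) + (1 + 23*X(-5)) = (13071 + 27242) + (1 + 23*1) = 40313 + (1 + 23) = 40313 + 24 = 40337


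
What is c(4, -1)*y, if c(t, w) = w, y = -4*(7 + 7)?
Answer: 56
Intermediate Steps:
y = -56 (y = -4*14 = -56)
c(4, -1)*y = -1*(-56) = 56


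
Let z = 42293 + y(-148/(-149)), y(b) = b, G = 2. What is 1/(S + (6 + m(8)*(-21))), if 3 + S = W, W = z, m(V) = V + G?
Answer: 149/6270962 ≈ 2.3760e-5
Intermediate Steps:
m(V) = 2 + V (m(V) = V + 2 = 2 + V)
z = 6301805/149 (z = 42293 - 148/(-149) = 42293 - 148*(-1/149) = 42293 + 148/149 = 6301805/149 ≈ 42294.)
W = 6301805/149 ≈ 42294.
S = 6301358/149 (S = -3 + 6301805/149 = 6301358/149 ≈ 42291.)
1/(S + (6 + m(8)*(-21))) = 1/(6301358/149 + (6 + (2 + 8)*(-21))) = 1/(6301358/149 + (6 + 10*(-21))) = 1/(6301358/149 + (6 - 210)) = 1/(6301358/149 - 204) = 1/(6270962/149) = 149/6270962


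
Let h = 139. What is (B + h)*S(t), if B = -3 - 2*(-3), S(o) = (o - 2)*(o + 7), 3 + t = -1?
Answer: -2556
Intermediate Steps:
t = -4 (t = -3 - 1 = -4)
S(o) = (-2 + o)*(7 + o)
B = 3 (B = -3 + 6 = 3)
(B + h)*S(t) = (3 + 139)*(-14 + (-4)² + 5*(-4)) = 142*(-14 + 16 - 20) = 142*(-18) = -2556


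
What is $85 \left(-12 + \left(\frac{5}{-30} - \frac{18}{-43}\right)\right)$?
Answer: $- \frac{257635}{258} \approx -998.58$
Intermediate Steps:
$85 \left(-12 + \left(\frac{5}{-30} - \frac{18}{-43}\right)\right) = 85 \left(-12 + \left(5 \left(- \frac{1}{30}\right) - - \frac{18}{43}\right)\right) = 85 \left(-12 + \left(- \frac{1}{6} + \frac{18}{43}\right)\right) = 85 \left(-12 + \frac{65}{258}\right) = 85 \left(- \frac{3031}{258}\right) = - \frac{257635}{258}$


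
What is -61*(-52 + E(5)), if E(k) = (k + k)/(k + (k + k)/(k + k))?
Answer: 9211/3 ≈ 3070.3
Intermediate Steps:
E(k) = 2*k/(1 + k) (E(k) = (2*k)/(k + (2*k)/((2*k))) = (2*k)/(k + (2*k)*(1/(2*k))) = (2*k)/(k + 1) = (2*k)/(1 + k) = 2*k/(1 + k))
-61*(-52 + E(5)) = -61*(-52 + 2*5/(1 + 5)) = -61*(-52 + 2*5/6) = -61*(-52 + 2*5*(⅙)) = -61*(-52 + 5/3) = -61*(-151/3) = 9211/3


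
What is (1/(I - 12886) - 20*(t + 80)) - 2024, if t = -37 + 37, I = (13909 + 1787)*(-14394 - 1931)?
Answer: -928650311665/256250086 ≈ -3624.0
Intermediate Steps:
I = -256237200 (I = 15696*(-16325) = -256237200)
t = 0
(1/(I - 12886) - 20*(t + 80)) - 2024 = (1/(-256237200 - 12886) - 20*(0 + 80)) - 2024 = (1/(-256250086) - 20*80) - 2024 = (-1/256250086 - 1600) - 2024 = -410000137601/256250086 - 2024 = -928650311665/256250086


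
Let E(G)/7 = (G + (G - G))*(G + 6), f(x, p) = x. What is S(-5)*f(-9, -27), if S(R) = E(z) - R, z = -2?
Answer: 459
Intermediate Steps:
E(G) = 7*G*(6 + G) (E(G) = 7*((G + (G - G))*(G + 6)) = 7*((G + 0)*(6 + G)) = 7*(G*(6 + G)) = 7*G*(6 + G))
S(R) = -56 - R (S(R) = 7*(-2)*(6 - 2) - R = 7*(-2)*4 - R = -56 - R)
S(-5)*f(-9, -27) = (-56 - 1*(-5))*(-9) = (-56 + 5)*(-9) = -51*(-9) = 459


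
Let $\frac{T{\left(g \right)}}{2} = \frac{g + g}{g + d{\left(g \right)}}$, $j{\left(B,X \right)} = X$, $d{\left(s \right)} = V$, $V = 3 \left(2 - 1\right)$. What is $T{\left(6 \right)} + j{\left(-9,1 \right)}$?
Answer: $\frac{11}{3} \approx 3.6667$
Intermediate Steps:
$V = 3$ ($V = 3 \cdot 1 = 3$)
$d{\left(s \right)} = 3$
$T{\left(g \right)} = \frac{4 g}{3 + g}$ ($T{\left(g \right)} = 2 \frac{g + g}{g + 3} = 2 \frac{2 g}{3 + g} = \frac{4 g}{3 + g}$)
$T{\left(6 \right)} + j{\left(-9,1 \right)} = 4 \cdot 6 \frac{1}{3 + 6} + 1 = 4 \cdot 6 \cdot \frac{1}{9} + 1 = \frac{8}{3} + 1 = \frac{11}{3}$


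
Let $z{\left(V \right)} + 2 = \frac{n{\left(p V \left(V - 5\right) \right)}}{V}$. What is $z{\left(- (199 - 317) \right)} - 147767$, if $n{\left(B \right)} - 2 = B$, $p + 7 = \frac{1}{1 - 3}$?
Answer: $- \frac{17536745}{118} \approx -1.4862 \cdot 10^{5}$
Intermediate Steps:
$p = - \frac{15}{2}$ ($p = -7 + \frac{1}{1 - 3} = -7 + \frac{1}{-2} = -7 - \frac{1}{2} = - \frac{15}{2} \approx -7.5$)
$n{\left(B \right)} = 2 + B$
$z{\left(V \right)} = -2 + \frac{2 - \frac{15 V \left(-5 + V\right)}{2}}{V}$ ($z{\left(V \right)} = -2 + \frac{2 - \frac{15 V \left(V - 5\right)}{2}}{V} = -2 + \frac{2 - \frac{15 V \left(-5 + V\right)}{2}}{V}$)
$z{\left(- (199 - 317) \right)} - 147767 = \left(\frac{71}{2} + \frac{2}{\left(-1\right) \left(199 - 317\right)} - \frac{15 \left(- (199 - 317)\right)}{2}\right) - 147767 = \left(\frac{71}{2} + \frac{2}{\left(-1\right) \left(-118\right)} - \frac{15 \left(\left(-1\right) \left(-118\right)\right)}{2}\right) - 147767 = \left(\frac{71}{2} + \frac{2}{118} - 885\right) - 147767 = \left(\frac{71}{2} + 2 \cdot \frac{1}{118} - 885\right) - 147767 = \left(\frac{71}{2} + \frac{1}{59} - 885\right) - 147767 = - \frac{100239}{118} - 147767 = - \frac{17536745}{118}$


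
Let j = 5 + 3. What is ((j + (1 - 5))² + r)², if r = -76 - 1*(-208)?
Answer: 21904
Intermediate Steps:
j = 8
r = 132 (r = -76 + 208 = 132)
((j + (1 - 5))² + r)² = ((8 + (1 - 5))² + 132)² = ((8 - 4)² + 132)² = (4² + 132)² = (16 + 132)² = 148² = 21904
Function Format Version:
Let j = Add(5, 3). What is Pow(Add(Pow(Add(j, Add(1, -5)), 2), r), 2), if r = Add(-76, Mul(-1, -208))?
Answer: 21904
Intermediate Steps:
j = 8
r = 132 (r = Add(-76, 208) = 132)
Pow(Add(Pow(Add(j, Add(1, -5)), 2), r), 2) = Pow(Add(Pow(Add(8, Add(1, -5)), 2), 132), 2) = Pow(Add(Pow(Add(8, -4), 2), 132), 2) = Pow(Add(Pow(4, 2), 132), 2) = Pow(Add(16, 132), 2) = Pow(148, 2) = 21904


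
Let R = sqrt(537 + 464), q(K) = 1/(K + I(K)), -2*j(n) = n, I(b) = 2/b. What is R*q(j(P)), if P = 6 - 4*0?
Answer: -3*sqrt(1001)/11 ≈ -8.6287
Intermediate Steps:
P = 6 (P = 6 + 0 = 6)
j(n) = -n/2
q(K) = 1/(K + 2/K)
R = sqrt(1001) ≈ 31.639
R*q(j(P)) = sqrt(1001)*((-1/2*6)/(2 + (-1/2*6)**2)) = sqrt(1001)*(-3/(2 + (-3)**2)) = sqrt(1001)*(-3/(2 + 9)) = sqrt(1001)*(-3/11) = -3*sqrt(1001)/11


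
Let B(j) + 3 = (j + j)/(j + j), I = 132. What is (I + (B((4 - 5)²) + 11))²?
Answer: 19881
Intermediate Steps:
B(j) = -2 (B(j) = -3 + (j + j)/(j + j) = -3 + (2*j)/((2*j)) = -3 + (2*j)*(1/(2*j)) = -3 + 1 = -2)
(I + (B((4 - 5)²) + 11))² = (132 + (-2 + 11))² = (132 + 9)² = 141² = 19881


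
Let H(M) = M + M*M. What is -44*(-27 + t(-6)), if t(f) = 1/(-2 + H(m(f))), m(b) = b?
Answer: 8305/7 ≈ 1186.4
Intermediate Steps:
H(M) = M + M²
t(f) = 1/(-2 + f*(1 + f))
-44*(-27 + t(-6)) = -44*(-27 + 1/(-2 - 6*(1 - 6))) = -44*(-27 + 1/(-2 - 6*(-5))) = -44*(-27 + 1/(-2 + 30)) = -44*(-27 + 1/28) = -44*(-755/28) = 8305/7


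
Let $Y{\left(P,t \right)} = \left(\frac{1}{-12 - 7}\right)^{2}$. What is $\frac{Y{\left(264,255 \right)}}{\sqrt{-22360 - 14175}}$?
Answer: $- \frac{i \sqrt{36535}}{13189135} \approx - 1.4492 \cdot 10^{-5} i$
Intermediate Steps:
$Y{\left(P,t \right)} = \frac{1}{361}$ ($Y{\left(P,t \right)} = \left(\frac{1}{-19}\right)^{2} = \left(- \frac{1}{19}\right)^{2} = \frac{1}{361}$)
$\frac{Y{\left(264,255 \right)}}{\sqrt{-22360 - 14175}} = \frac{1}{361 \sqrt{-22360 - 14175}} = \frac{1}{361 \sqrt{-36535}} = \frac{1}{361 i \sqrt{36535}} = \frac{\left(- \frac{1}{36535}\right) i \sqrt{36535}}{361} = - \frac{i \sqrt{36535}}{13189135}$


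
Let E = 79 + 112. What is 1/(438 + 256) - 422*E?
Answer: -55937787/694 ≈ -80602.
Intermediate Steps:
E = 191
1/(438 + 256) - 422*E = 1/(438 + 256) - 422*191 = 1/694 - 80602 = -55937787/694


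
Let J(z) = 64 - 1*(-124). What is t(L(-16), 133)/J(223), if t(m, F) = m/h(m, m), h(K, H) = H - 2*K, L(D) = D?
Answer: -1/188 ≈ -0.0053191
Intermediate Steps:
t(m, F) = -1 (t(m, F) = m/(m - 2*m) = m/((-m)) = m*(-1/m) = -1)
J(z) = 188 (J(z) = 64 + 124 = 188)
t(L(-16), 133)/J(223) = -1/188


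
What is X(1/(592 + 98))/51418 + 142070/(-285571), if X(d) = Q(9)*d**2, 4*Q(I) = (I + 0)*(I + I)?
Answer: -772864263937861/1553513207932400 ≈ -0.49749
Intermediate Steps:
Q(I) = I**2/2 (Q(I) = ((I + 0)*(I + I))/4 = (I*(2*I))/4 = (2*I**2)/4 = I**2/2)
X(d) = 81*d**2/2 (X(d) = ((1/2)*9**2)*d**2 = ((1/2)*81)*d**2 = 81*d**2/2)
X(1/(592 + 98))/51418 + 142070/(-285571) = (81*(1/(592 + 98))**2/2)/51418 + 142070/(-285571) = (81*(1/690)**2/2)*(1/51418) + 142070*(-1/285571) = (81*(1/690)**2/2)*(1/51418) - 142070/285571 = ((81/2)*(1/476100))*(1/51418) - 142070/285571 = (9/105800)*(1/51418) - 142070/285571 = 9/5440024400 - 142070/285571 = -772864263937861/1553513207932400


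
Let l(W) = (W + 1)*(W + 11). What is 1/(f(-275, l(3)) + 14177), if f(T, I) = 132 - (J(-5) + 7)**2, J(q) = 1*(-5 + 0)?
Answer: 1/14305 ≈ 6.9906e-5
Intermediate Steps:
J(q) = -5 (J(q) = 1*(-5) = -5)
l(W) = (1 + W)*(11 + W)
f(T, I) = 128 (f(T, I) = 132 - (-5 + 7)**2 = 132 - 1*2**2 = 132 - 1*4 = 132 - 4 = 128)
1/(f(-275, l(3)) + 14177) = 1/(128 + 14177) = 1/14305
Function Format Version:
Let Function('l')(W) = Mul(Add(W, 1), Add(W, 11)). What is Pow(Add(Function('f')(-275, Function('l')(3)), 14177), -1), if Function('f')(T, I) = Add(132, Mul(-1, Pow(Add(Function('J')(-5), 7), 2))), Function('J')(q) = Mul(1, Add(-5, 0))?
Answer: Rational(1, 14305) ≈ 6.9906e-5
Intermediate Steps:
Function('J')(q) = -5 (Function('J')(q) = Mul(1, -5) = -5)
Function('l')(W) = Mul(Add(1, W), Add(11, W))
Function('f')(T, I) = 128 (Function('f')(T, I) = Add(132, Mul(-1, Pow(Add(-5, 7), 2))) = Add(132, Mul(-1, Pow(2, 2))) = Add(132, Mul(-1, 4)) = Add(132, -4) = 128)
Pow(Add(Function('f')(-275, Function('l')(3)), 14177), -1) = Pow(Add(128, 14177), -1) = Pow(14305, -1) = Rational(1, 14305)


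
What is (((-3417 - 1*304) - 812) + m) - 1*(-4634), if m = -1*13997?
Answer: -13896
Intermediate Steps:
m = -13997
(((-3417 - 1*304) - 812) + m) - 1*(-4634) = (((-3417 - 1*304) - 812) - 13997) - 1*(-4634) = (((-3417 - 304) - 812) - 13997) + 4634 = ((-3721 - 812) - 13997) + 4634 = (-4533 - 13997) + 4634 = -18530 + 4634 = -13896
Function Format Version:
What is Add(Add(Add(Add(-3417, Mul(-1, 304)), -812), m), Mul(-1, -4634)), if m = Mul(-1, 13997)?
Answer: -13896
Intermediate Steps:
m = -13997
Add(Add(Add(Add(-3417, Mul(-1, 304)), -812), m), Mul(-1, -4634)) = Add(Add(Add(Add(-3417, Mul(-1, 304)), -812), -13997), Mul(-1, -4634)) = Add(Add(Add(Add(-3417, -304), -812), -13997), 4634) = Add(Add(Add(-3721, -812), -13997), 4634) = Add(Add(-4533, -13997), 4634) = Add(-18530, 4634) = -13896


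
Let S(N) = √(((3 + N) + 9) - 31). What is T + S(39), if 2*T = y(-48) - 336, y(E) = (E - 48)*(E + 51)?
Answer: -312 + 2*√5 ≈ -307.53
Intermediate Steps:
S(N) = √(-19 + N) (S(N) = √((12 + N) - 31) = √(-19 + N))
y(E) = (-48 + E)*(51 + E)
T = -312 (T = ((-2448 + (-48)² + 3*(-48)) - 336)/2 = ((-2448 + 2304 - 144) - 336)/2 = (-288 - 336)/2 = (½)*(-624) = -312)
T + S(39) = -312 + √(-19 + 39) = -312 + √20 = -312 + 2*√5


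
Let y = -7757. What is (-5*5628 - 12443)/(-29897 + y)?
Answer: 40583/37654 ≈ 1.0778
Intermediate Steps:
(-5*5628 - 12443)/(-29897 + y) = (-5*5628 - 12443)/(-29897 - 7757) = (-28140 - 12443)/(-37654) = -40583*(-1/37654) = 40583/37654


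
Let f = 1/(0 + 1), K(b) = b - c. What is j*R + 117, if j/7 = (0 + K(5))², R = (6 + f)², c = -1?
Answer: 12465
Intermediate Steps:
K(b) = 1 + b (K(b) = b - 1*(-1) = b + 1 = 1 + b)
f = 1 (f = 1/1 = 1)
R = 49 (R = (6 + 1)² = 7² = 49)
j = 252 (j = 7*(0 + (1 + 5))² = 7*(0 + 6)² = 7*6² = 7*36 = 252)
j*R + 117 = 252*49 + 117 = 12348 + 117 = 12465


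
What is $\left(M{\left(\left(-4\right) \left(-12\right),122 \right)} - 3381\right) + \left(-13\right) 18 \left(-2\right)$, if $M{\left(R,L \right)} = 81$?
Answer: $-2832$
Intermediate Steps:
$\left(M{\left(\left(-4\right) \left(-12\right),122 \right)} - 3381\right) + \left(-13\right) 18 \left(-2\right) = \left(81 - 3381\right) + \left(-13\right) 18 \left(-2\right) = -3300 - -468 = -3300 + 468 = -2832$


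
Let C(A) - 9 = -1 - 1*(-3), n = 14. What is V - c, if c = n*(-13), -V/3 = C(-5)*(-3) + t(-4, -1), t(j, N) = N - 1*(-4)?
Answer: 272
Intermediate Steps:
t(j, N) = 4 + N (t(j, N) = N + 4 = 4 + N)
C(A) = 11 (C(A) = 9 + (-1 - 1*(-3)) = 9 + (-1 + 3) = 9 + 2 = 11)
V = 90 (V = -3*(11*(-3) + (4 - 1)) = -3*(-33 + 3) = -3*(-30) = 90)
c = -182 (c = 14*(-13) = -182)
V - c = 90 - 1*(-182) = 90 + 182 = 272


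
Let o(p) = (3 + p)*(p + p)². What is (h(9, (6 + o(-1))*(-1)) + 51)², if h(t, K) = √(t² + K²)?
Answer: (51 + √277)² ≈ 4575.6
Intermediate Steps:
o(p) = 4*p²*(3 + p) (o(p) = (3 + p)*(2*p)² = (3 + p)*(4*p²) = 4*p²*(3 + p))
h(t, K) = √(K² + t²)
(h(9, (6 + o(-1))*(-1)) + 51)² = (√(((6 + 4*(-1)²*(3 - 1))*(-1))² + 9²) + 51)² = (√(((6 + 4*1*2)*(-1))² + 81) + 51)² = (√(((6 + 8)*(-1))² + 81) + 51)² = (√((14*(-1))² + 81) + 51)² = (√((-14)² + 81) + 51)² = (√(196 + 81) + 51)² = (√277 + 51)² = (51 + √277)²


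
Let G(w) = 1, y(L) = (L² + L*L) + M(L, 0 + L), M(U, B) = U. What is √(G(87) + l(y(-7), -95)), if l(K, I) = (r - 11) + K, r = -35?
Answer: √46 ≈ 6.7823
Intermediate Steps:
y(L) = L + 2*L² (y(L) = (L² + L*L) + L = (L² + L²) + L = 2*L² + L = L + 2*L²)
l(K, I) = -46 + K (l(K, I) = (-35 - 11) + K = -46 + K)
√(G(87) + l(y(-7), -95)) = √(1 + (-46 - 7*(1 + 2*(-7)))) = √(1 + (-46 - 7*(1 - 14))) = √(1 + (-46 - 7*(-13))) = √(1 + (-46 + 91)) = √(1 + 45) = √46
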